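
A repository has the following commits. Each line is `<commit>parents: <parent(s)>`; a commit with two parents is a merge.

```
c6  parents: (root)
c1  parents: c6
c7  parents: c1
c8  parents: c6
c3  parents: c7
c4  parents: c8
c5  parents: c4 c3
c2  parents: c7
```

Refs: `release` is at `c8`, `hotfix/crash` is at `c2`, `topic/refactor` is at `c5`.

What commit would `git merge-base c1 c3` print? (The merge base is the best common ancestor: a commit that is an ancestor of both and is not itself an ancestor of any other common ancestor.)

Ancestors of c1: {c1, c6}.
Ancestors of c3: {c1, c3, c6, c7}.
Common ancestors: {c1, c6}.
Among these, c1 is not an ancestor of any other common ancestor — it is the merge base.

c1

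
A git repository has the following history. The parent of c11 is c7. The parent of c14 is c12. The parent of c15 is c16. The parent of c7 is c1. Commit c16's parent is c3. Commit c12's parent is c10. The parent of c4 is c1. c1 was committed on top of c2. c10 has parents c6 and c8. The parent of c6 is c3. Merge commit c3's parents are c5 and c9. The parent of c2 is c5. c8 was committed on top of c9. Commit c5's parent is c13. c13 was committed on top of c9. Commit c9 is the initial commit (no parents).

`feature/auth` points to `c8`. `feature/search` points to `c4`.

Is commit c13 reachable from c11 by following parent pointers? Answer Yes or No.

Yes

Ancestors of c11 (commits reachable by following parents): {c1, c11, c13, c2, c5, c7, c9}.
c13 is in that set, so it is an ancestor of c11.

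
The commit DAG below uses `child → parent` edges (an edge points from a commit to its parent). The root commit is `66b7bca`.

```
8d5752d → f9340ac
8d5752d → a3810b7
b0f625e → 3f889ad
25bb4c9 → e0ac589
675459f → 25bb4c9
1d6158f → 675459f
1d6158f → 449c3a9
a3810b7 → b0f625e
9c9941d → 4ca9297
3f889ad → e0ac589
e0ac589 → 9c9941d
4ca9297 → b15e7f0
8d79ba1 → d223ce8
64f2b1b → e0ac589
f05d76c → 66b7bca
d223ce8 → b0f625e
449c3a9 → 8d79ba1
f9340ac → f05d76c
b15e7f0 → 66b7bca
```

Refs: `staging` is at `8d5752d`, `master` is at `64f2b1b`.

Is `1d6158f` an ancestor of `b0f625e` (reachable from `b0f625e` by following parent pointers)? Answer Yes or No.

Ancestors of b0f625e: {3f889ad, 4ca9297, 66b7bca, 9c9941d, b0f625e, b15e7f0, e0ac589}.
1d6158f is not in that set, so it is not an ancestor of b0f625e.

No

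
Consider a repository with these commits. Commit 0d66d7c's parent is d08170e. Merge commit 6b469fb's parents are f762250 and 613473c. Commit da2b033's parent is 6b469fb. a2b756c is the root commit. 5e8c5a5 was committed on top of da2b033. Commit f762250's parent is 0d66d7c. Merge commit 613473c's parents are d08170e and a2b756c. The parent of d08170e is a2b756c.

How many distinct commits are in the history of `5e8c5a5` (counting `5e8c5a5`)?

8

Walking parent pointers from 5e8c5a5: reachable set = {0d66d7c, 5e8c5a5, 613473c, 6b469fb, a2b756c, d08170e, da2b033, f762250}.
That is 8 commits.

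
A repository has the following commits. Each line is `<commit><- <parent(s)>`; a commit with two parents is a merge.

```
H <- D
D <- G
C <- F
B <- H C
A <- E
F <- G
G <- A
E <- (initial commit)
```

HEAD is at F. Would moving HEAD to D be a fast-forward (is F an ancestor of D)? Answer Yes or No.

No

A fast-forward from F to D is possible iff F is an ancestor of D.
Ancestors of D: {A, D, E, G}.
F is not among them, so fast-forward is not possible.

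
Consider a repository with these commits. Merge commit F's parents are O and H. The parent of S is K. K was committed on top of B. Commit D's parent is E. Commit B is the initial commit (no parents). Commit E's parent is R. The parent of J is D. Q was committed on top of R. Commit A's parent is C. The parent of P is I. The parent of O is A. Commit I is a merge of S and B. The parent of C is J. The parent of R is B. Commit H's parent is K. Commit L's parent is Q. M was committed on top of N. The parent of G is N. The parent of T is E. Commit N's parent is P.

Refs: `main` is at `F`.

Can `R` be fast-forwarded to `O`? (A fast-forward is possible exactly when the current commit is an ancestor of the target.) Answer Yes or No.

A fast-forward from R to O is possible iff R is an ancestor of O.
Ancestors of O: {A, B, C, D, E, J, O, R}.
R is among them, so fast-forward is possible.

Yes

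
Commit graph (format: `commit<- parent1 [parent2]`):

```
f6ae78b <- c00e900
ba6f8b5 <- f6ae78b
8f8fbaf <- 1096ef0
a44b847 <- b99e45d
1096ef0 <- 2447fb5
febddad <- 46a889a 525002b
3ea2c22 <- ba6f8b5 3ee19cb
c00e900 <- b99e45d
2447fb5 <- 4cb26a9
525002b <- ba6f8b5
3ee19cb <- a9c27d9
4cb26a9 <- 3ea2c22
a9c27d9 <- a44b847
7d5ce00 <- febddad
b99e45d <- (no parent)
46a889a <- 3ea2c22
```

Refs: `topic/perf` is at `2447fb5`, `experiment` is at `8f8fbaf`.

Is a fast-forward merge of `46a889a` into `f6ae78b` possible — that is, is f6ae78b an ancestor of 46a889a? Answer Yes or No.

A fast-forward from f6ae78b to 46a889a is possible iff f6ae78b is an ancestor of 46a889a.
Ancestors of 46a889a: {3ea2c22, 3ee19cb, 46a889a, a44b847, a9c27d9, b99e45d, ba6f8b5, c00e900, f6ae78b}.
f6ae78b is among them, so fast-forward is possible.

Yes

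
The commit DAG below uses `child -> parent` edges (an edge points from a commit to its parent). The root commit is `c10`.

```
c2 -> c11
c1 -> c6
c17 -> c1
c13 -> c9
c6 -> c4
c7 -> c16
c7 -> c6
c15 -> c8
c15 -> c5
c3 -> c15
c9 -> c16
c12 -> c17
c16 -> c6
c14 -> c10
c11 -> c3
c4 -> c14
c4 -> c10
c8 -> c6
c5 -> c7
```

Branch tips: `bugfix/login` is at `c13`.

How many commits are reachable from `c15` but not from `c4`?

Reachable from c15: {c10, c14, c15, c16, c4, c5, c6, c7, c8}.
Reachable from c4: {c10, c14, c4}.
In c15's history but not c4's: {c15, c16, c5, c6, c7, c8} — 6 commits.

6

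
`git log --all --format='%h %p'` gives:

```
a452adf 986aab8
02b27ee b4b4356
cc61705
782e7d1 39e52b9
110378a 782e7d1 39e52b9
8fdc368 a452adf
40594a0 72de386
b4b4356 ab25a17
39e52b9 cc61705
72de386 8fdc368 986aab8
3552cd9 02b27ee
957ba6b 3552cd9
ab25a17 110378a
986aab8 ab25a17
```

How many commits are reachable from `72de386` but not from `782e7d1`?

Reachable from 72de386: {110378a, 39e52b9, 72de386, 782e7d1, 8fdc368, 986aab8, a452adf, ab25a17, cc61705}.
Reachable from 782e7d1: {39e52b9, 782e7d1, cc61705}.
In 72de386's history but not 782e7d1's: {110378a, 72de386, 8fdc368, 986aab8, a452adf, ab25a17} — 6 commits.

6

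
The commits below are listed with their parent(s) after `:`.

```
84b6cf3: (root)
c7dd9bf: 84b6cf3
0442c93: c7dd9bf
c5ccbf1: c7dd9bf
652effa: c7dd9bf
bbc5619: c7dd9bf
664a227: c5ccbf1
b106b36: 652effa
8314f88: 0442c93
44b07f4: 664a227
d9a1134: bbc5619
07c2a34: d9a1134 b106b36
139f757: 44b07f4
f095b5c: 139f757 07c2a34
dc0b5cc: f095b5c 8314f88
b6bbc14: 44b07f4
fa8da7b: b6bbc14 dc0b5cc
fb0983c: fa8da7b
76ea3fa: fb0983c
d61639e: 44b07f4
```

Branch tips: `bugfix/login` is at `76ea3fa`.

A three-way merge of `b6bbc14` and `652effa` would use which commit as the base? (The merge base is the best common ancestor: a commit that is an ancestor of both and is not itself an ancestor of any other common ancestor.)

Ancestors of b6bbc14: {44b07f4, 664a227, 84b6cf3, b6bbc14, c5ccbf1, c7dd9bf}.
Ancestors of 652effa: {652effa, 84b6cf3, c7dd9bf}.
Common ancestors: {84b6cf3, c7dd9bf}.
Among these, c7dd9bf is not an ancestor of any other common ancestor — it is the merge base.

c7dd9bf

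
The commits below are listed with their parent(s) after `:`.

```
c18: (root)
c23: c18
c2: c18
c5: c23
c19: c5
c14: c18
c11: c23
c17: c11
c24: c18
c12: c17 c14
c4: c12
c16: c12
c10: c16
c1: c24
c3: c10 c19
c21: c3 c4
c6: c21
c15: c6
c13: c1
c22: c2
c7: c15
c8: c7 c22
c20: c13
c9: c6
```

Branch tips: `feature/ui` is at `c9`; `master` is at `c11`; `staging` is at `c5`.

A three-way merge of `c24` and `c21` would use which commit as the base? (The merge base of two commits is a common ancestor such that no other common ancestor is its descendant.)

c18

Ancestors of c24: {c18, c24}.
Ancestors of c21: {c10, c11, c12, c14, c16, c17, c18, c19, c21, c23, c3, c4, c5}.
Common ancestors: {c18}.
The only common ancestor is c18, so it is the merge base.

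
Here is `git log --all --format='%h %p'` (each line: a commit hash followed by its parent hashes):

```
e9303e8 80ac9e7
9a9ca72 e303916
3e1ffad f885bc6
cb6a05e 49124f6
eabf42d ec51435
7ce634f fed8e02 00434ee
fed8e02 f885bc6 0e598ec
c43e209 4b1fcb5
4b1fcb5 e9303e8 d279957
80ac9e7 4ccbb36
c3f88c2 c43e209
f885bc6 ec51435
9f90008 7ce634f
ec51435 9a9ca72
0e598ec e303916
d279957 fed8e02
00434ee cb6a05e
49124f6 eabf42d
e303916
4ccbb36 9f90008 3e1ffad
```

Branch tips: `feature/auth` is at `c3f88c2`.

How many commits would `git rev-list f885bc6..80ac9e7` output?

Reachable from 80ac9e7: {00434ee, 0e598ec, 3e1ffad, 49124f6, 4ccbb36, 7ce634f, 80ac9e7, 9a9ca72, 9f90008, cb6a05e, e303916, eabf42d, ec51435, f885bc6, fed8e02}.
Reachable from f885bc6: {9a9ca72, e303916, ec51435, f885bc6}.
In 80ac9e7's history but not f885bc6's: {00434ee, 0e598ec, 3e1ffad, 49124f6, 4ccbb36, 7ce634f, 80ac9e7, 9f90008, cb6a05e, eabf42d, fed8e02} — 11 commits.

11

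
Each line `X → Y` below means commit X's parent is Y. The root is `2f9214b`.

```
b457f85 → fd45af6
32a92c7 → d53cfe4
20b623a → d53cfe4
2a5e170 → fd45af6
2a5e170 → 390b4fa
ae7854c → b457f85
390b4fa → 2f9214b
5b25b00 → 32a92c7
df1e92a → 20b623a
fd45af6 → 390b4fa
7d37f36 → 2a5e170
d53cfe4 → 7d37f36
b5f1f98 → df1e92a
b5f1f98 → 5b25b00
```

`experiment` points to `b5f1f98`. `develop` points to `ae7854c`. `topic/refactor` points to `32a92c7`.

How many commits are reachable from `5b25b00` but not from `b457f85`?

5

Reachable from 5b25b00: {2a5e170, 2f9214b, 32a92c7, 390b4fa, 5b25b00, 7d37f36, d53cfe4, fd45af6}.
Reachable from b457f85: {2f9214b, 390b4fa, b457f85, fd45af6}.
In 5b25b00's history but not b457f85's: {2a5e170, 32a92c7, 5b25b00, 7d37f36, d53cfe4} — 5 commits.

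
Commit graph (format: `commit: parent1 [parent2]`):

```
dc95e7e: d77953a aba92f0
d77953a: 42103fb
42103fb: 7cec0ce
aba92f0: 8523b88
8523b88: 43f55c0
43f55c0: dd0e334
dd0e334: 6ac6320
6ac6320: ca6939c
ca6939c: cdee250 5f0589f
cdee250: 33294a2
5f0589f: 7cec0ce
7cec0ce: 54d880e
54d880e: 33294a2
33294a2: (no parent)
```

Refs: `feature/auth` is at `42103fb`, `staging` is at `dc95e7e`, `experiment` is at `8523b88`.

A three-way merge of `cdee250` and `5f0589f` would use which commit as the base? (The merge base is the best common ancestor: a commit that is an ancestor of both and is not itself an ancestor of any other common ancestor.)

33294a2

Ancestors of cdee250: {33294a2, cdee250}.
Ancestors of 5f0589f: {33294a2, 54d880e, 5f0589f, 7cec0ce}.
Common ancestors: {33294a2}.
The only common ancestor is 33294a2, so it is the merge base.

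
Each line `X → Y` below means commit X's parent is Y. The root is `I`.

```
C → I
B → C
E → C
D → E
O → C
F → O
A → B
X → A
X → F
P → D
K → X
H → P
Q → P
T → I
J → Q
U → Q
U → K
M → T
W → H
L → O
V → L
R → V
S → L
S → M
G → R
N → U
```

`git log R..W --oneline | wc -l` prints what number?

5

Reachable from W: {C, D, E, H, I, P, W}.
Reachable from R: {C, I, L, O, R, V}.
In W's history but not R's: {D, E, H, P, W} — 5 commits.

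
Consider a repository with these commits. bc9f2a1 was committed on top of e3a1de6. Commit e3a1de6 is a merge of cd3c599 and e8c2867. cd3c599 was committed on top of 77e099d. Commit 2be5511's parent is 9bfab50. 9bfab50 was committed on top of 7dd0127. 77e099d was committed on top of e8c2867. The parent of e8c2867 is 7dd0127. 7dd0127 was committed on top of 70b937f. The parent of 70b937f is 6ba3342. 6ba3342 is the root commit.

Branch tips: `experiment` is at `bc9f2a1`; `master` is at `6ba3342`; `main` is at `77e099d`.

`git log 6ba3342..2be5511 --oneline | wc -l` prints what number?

Reachable from 2be5511: {2be5511, 6ba3342, 70b937f, 7dd0127, 9bfab50}.
Reachable from 6ba3342: {6ba3342}.
In 2be5511's history but not 6ba3342's: {2be5511, 70b937f, 7dd0127, 9bfab50} — 4 commits.

4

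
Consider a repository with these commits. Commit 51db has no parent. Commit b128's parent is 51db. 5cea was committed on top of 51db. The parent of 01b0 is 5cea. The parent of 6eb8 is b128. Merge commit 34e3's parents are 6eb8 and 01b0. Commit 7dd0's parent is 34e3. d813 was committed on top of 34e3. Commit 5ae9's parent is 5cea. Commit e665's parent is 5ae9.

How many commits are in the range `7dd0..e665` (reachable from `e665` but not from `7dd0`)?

2

Reachable from e665: {51db, 5ae9, 5cea, e665}.
Reachable from 7dd0: {01b0, 34e3, 51db, 5cea, 6eb8, 7dd0, b128}.
In e665's history but not 7dd0's: {5ae9, e665} — 2 commits.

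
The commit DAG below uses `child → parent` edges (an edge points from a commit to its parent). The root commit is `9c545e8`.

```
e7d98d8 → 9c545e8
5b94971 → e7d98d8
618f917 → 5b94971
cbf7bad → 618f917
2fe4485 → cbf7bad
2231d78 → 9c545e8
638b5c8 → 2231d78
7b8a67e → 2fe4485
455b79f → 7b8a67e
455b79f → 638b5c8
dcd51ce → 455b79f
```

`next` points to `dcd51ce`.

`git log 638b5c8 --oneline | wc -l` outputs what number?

3

Walking parent pointers from 638b5c8: reachable set = {2231d78, 638b5c8, 9c545e8}.
That is 3 commits.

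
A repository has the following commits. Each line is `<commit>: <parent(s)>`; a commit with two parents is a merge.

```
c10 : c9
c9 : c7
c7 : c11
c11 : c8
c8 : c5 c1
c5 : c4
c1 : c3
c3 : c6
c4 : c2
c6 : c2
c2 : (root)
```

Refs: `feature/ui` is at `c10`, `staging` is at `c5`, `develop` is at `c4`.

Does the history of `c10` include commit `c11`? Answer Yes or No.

Yes

Ancestors of c10 (commits reachable by following parents): {c1, c10, c11, c2, c3, c4, c5, c6, c7, c8, c9}.
c11 is in that set, so it is an ancestor of c10.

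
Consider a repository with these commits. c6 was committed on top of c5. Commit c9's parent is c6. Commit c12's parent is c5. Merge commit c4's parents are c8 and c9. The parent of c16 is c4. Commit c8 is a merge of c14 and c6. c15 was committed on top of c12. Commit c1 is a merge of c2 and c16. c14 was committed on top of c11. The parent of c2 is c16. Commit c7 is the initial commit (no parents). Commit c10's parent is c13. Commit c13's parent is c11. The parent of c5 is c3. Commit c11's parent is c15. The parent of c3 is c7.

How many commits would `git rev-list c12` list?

4

Walking parent pointers from c12: reachable set = {c12, c3, c5, c7}.
That is 4 commits.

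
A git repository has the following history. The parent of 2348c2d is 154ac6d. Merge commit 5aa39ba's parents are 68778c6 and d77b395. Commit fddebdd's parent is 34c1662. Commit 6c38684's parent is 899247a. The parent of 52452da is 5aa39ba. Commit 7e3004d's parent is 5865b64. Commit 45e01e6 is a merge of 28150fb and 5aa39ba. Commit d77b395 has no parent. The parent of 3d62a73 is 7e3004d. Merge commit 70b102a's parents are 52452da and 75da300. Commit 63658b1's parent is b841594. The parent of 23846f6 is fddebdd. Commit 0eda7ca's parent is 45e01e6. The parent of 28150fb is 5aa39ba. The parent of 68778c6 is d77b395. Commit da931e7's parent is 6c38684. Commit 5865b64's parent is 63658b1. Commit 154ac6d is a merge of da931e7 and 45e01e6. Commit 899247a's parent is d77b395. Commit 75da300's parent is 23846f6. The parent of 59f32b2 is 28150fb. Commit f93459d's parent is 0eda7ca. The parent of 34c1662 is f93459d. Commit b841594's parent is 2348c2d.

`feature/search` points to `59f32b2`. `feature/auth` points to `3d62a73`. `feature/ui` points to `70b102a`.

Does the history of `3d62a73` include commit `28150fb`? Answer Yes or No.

Ancestors of 3d62a73 (commits reachable by following parents): {154ac6d, 2348c2d, 28150fb, 3d62a73, 45e01e6, 5865b64, 5aa39ba, 63658b1, 68778c6, 6c38684, 7e3004d, 899247a, b841594, d77b395, da931e7}.
28150fb is in that set, so it is an ancestor of 3d62a73.

Yes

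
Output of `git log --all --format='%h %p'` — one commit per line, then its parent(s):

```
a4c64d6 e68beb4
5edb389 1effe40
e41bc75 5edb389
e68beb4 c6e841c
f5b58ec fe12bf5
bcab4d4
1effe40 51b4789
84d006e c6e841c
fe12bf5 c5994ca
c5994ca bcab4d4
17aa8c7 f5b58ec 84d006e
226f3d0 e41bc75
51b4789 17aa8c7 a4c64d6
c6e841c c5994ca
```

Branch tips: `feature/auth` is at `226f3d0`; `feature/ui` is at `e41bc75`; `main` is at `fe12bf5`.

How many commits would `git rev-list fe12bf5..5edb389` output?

Reachable from 5edb389: {17aa8c7, 1effe40, 51b4789, 5edb389, 84d006e, a4c64d6, bcab4d4, c5994ca, c6e841c, e68beb4, f5b58ec, fe12bf5}.
Reachable from fe12bf5: {bcab4d4, c5994ca, fe12bf5}.
In 5edb389's history but not fe12bf5's: {17aa8c7, 1effe40, 51b4789, 5edb389, 84d006e, a4c64d6, c6e841c, e68beb4, f5b58ec} — 9 commits.

9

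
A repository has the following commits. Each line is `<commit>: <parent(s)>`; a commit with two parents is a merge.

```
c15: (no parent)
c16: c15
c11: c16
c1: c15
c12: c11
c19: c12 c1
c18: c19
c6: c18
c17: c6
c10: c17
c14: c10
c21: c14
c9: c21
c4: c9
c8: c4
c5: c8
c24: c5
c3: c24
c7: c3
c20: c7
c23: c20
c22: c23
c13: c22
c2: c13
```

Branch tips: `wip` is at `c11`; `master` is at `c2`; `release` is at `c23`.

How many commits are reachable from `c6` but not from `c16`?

6

Reachable from c6: {c1, c11, c12, c15, c16, c18, c19, c6}.
Reachable from c16: {c15, c16}.
In c6's history but not c16's: {c1, c11, c12, c18, c19, c6} — 6 commits.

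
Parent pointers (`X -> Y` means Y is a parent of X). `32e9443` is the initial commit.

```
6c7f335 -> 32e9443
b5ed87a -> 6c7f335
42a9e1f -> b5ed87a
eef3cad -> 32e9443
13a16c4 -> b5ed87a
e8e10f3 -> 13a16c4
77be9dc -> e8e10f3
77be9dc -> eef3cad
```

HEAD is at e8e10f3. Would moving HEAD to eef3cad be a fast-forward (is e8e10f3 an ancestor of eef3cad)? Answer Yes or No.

A fast-forward from e8e10f3 to eef3cad is possible iff e8e10f3 is an ancestor of eef3cad.
Ancestors of eef3cad: {32e9443, eef3cad}.
e8e10f3 is not among them, so fast-forward is not possible.

No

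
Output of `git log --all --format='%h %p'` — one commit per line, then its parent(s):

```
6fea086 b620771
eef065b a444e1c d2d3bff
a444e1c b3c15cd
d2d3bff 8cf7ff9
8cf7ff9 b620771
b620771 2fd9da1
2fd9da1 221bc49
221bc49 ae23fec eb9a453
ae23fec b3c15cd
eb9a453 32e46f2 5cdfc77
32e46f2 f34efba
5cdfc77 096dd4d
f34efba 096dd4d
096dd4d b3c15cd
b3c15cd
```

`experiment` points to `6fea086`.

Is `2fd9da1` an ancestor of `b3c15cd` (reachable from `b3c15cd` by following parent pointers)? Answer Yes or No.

Ancestors of b3c15cd: {b3c15cd}.
2fd9da1 is not in that set, so it is not an ancestor of b3c15cd.

No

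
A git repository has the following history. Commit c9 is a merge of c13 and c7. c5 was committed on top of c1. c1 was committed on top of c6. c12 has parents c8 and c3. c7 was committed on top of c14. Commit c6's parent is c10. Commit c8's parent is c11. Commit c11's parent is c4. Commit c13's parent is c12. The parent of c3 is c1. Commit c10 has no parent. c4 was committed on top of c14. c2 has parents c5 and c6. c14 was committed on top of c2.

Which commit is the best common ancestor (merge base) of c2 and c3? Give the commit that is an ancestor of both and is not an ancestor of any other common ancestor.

Ancestors of c2: {c1, c10, c2, c5, c6}.
Ancestors of c3: {c1, c10, c3, c6}.
Common ancestors: {c1, c10, c6}.
Among these, c1 is not an ancestor of any other common ancestor — it is the merge base.

c1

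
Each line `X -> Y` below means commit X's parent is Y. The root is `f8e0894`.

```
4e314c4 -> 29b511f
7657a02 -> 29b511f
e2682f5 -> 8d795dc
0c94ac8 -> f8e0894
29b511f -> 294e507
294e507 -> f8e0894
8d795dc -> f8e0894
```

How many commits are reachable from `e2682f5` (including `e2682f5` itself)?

3

Walking parent pointers from e2682f5: reachable set = {8d795dc, e2682f5, f8e0894}.
That is 3 commits.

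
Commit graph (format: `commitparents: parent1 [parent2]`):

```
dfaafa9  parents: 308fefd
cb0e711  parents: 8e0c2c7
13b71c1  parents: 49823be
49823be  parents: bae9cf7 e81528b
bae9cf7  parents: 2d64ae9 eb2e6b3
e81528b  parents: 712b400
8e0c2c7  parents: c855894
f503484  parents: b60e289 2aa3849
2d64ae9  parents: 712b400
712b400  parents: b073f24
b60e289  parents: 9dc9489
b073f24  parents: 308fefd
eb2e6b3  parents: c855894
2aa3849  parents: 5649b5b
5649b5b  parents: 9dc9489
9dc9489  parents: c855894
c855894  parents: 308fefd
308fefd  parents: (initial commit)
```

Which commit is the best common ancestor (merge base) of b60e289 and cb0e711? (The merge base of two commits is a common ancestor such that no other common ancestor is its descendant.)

Ancestors of b60e289: {308fefd, 9dc9489, b60e289, c855894}.
Ancestors of cb0e711: {308fefd, 8e0c2c7, c855894, cb0e711}.
Common ancestors: {308fefd, c855894}.
Among these, c855894 is not an ancestor of any other common ancestor — it is the merge base.

c855894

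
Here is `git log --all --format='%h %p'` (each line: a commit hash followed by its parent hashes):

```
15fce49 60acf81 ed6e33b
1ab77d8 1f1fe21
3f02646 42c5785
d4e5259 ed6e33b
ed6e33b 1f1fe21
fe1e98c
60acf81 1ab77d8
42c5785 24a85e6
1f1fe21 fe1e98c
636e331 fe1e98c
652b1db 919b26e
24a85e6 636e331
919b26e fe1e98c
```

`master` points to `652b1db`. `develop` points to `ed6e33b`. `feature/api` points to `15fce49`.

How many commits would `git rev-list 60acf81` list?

Walking parent pointers from 60acf81: reachable set = {1ab77d8, 1f1fe21, 60acf81, fe1e98c}.
That is 4 commits.

4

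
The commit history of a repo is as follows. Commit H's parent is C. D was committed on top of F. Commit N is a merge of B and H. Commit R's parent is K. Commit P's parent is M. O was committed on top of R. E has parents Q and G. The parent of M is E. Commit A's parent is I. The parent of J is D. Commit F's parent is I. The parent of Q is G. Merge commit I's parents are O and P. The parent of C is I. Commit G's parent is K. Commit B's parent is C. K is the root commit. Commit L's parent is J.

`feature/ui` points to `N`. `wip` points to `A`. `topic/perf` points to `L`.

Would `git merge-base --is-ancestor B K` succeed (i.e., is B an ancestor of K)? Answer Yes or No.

No

Ancestors of K: {K}.
B is not in that set, so it is not an ancestor of K.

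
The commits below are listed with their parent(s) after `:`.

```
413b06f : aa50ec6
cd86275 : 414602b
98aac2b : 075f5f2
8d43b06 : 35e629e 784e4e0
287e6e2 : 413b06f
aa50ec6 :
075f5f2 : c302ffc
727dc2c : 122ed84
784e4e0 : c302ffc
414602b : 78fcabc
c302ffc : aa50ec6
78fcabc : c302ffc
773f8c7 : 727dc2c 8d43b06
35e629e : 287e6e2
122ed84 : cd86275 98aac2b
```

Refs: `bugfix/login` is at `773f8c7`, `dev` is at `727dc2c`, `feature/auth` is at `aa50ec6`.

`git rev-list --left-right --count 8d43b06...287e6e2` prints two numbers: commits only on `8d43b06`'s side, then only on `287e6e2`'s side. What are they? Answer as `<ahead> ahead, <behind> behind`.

4 ahead, 0 behind

Reachable from 8d43b06: {287e6e2, 35e629e, 413b06f, 784e4e0, 8d43b06, aa50ec6, c302ffc}.
Reachable from 287e6e2: {287e6e2, 413b06f, aa50ec6}.
Only in 8d43b06's history (ahead): {35e629e, 784e4e0, 8d43b06, c302ffc} — 4.
Only in 287e6e2's history (behind): {} — 0.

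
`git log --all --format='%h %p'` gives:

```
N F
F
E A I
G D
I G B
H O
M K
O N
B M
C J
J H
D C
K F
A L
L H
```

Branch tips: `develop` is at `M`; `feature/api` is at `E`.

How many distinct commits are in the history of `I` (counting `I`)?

Walking parent pointers from I: reachable set = {B, C, D, F, G, H, I, J, K, M, N, O}.
That is 12 commits.

12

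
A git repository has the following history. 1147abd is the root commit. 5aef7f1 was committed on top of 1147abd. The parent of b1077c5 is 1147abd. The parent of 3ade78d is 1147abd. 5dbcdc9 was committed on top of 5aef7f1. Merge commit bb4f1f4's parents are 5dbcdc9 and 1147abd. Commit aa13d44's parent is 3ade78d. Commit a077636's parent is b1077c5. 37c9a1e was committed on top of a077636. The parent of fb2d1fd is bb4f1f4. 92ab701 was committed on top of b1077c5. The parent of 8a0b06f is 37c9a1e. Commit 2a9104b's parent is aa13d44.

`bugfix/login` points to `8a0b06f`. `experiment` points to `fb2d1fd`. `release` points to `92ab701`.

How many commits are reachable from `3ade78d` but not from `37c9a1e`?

Reachable from 3ade78d: {1147abd, 3ade78d}.
Reachable from 37c9a1e: {1147abd, 37c9a1e, a077636, b1077c5}.
In 3ade78d's history but not 37c9a1e's: {3ade78d} — 1 commit.

1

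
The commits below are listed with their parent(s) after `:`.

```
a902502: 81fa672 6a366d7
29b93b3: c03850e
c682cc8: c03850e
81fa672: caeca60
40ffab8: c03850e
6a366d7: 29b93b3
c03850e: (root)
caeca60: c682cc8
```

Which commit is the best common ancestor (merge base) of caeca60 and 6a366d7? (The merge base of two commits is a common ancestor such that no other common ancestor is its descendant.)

Ancestors of caeca60: {c03850e, c682cc8, caeca60}.
Ancestors of 6a366d7: {29b93b3, 6a366d7, c03850e}.
Common ancestors: {c03850e}.
The only common ancestor is c03850e, so it is the merge base.

c03850e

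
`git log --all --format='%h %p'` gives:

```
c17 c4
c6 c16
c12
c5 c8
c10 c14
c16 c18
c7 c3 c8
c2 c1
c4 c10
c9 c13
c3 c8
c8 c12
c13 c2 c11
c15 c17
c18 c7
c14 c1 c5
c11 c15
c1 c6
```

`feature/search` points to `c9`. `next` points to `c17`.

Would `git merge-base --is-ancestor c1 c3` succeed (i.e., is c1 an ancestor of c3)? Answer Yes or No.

No

Ancestors of c3: {c12, c3, c8}.
c1 is not in that set, so it is not an ancestor of c3.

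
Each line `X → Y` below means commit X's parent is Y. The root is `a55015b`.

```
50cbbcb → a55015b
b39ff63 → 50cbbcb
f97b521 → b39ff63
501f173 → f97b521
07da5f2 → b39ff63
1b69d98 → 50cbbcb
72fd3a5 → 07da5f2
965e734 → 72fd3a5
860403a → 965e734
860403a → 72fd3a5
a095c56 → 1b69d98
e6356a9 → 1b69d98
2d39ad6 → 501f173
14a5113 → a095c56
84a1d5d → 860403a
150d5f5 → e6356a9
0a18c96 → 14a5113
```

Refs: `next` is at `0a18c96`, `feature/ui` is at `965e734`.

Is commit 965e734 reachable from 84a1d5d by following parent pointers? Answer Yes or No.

Yes

Ancestors of 84a1d5d (commits reachable by following parents): {07da5f2, 50cbbcb, 72fd3a5, 84a1d5d, 860403a, 965e734, a55015b, b39ff63}.
965e734 is in that set, so it is an ancestor of 84a1d5d.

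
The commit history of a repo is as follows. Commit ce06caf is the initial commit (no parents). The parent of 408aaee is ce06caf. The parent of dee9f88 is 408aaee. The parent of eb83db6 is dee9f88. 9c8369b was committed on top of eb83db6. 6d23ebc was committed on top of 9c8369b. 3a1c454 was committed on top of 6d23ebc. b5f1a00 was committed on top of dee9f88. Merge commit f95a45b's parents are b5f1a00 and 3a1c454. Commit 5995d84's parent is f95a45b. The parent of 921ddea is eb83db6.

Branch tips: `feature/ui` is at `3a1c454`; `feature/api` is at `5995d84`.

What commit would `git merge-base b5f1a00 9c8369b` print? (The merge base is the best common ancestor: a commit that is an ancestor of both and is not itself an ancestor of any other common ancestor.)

dee9f88

Ancestors of b5f1a00: {408aaee, b5f1a00, ce06caf, dee9f88}.
Ancestors of 9c8369b: {408aaee, 9c8369b, ce06caf, dee9f88, eb83db6}.
Common ancestors: {408aaee, ce06caf, dee9f88}.
Among these, dee9f88 is not an ancestor of any other common ancestor — it is the merge base.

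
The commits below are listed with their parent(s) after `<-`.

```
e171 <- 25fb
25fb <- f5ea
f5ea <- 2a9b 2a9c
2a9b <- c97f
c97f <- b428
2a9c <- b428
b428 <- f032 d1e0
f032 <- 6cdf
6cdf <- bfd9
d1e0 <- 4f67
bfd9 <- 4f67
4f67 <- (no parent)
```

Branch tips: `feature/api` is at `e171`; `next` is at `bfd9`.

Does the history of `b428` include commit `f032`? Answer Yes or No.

Ancestors of b428 (commits reachable by following parents): {4f67, 6cdf, b428, bfd9, d1e0, f032}.
f032 is in that set, so it is an ancestor of b428.

Yes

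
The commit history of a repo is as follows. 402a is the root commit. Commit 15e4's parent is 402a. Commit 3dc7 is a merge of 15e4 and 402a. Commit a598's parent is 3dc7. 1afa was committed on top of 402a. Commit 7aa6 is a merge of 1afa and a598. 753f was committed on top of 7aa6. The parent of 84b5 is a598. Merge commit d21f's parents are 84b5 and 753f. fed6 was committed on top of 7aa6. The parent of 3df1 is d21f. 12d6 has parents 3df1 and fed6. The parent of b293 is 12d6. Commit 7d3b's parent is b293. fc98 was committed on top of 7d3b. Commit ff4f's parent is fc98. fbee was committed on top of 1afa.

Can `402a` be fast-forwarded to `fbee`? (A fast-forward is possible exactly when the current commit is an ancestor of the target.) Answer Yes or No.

Yes

A fast-forward from 402a to fbee is possible iff 402a is an ancestor of fbee.
Ancestors of fbee: {1afa, 402a, fbee}.
402a is among them, so fast-forward is possible.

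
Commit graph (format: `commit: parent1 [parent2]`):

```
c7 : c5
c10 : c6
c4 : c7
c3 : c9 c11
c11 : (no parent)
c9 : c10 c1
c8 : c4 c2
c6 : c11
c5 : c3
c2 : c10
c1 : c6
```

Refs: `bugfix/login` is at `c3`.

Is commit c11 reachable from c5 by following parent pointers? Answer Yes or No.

Yes

Ancestors of c5 (commits reachable by following parents): {c1, c10, c11, c3, c5, c6, c9}.
c11 is in that set, so it is an ancestor of c5.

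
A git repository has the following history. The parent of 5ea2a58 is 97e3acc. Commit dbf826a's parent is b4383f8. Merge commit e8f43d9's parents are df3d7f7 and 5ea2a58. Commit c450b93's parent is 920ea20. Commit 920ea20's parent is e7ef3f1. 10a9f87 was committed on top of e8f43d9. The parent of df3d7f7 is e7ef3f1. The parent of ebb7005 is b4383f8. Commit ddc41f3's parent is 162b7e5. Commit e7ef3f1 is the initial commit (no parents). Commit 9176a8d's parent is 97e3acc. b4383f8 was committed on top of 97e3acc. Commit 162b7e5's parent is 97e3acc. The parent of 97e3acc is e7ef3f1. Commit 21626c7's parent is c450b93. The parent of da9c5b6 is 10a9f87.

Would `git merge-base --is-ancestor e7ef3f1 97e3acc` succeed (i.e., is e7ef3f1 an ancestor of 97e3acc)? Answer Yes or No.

Yes

Ancestors of 97e3acc (commits reachable by following parents): {97e3acc, e7ef3f1}.
e7ef3f1 is in that set, so it is an ancestor of 97e3acc.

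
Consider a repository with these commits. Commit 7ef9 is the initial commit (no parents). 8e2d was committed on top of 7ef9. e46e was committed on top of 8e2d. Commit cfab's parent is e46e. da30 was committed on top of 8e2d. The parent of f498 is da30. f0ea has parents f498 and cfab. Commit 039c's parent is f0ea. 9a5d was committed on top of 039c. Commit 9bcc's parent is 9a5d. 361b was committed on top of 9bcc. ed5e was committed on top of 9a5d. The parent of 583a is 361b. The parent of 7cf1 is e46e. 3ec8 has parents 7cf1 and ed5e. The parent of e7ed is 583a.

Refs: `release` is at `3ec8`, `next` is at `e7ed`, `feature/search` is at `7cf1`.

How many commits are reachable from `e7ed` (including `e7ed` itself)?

13

Walking parent pointers from e7ed: reachable set = {039c, 361b, 583a, 7ef9, 8e2d, 9a5d, 9bcc, cfab, da30, e46e, e7ed, f0ea, f498}.
That is 13 commits.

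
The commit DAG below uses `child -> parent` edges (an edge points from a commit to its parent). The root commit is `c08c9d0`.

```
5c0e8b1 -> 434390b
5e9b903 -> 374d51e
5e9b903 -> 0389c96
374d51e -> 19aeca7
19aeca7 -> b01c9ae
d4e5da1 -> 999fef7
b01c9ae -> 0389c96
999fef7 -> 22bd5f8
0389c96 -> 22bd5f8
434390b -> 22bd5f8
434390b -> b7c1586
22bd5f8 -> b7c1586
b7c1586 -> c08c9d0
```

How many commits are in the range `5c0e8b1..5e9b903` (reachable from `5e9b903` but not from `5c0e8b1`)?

Reachable from 5e9b903: {0389c96, 19aeca7, 22bd5f8, 374d51e, 5e9b903, b01c9ae, b7c1586, c08c9d0}.
Reachable from 5c0e8b1: {22bd5f8, 434390b, 5c0e8b1, b7c1586, c08c9d0}.
In 5e9b903's history but not 5c0e8b1's: {0389c96, 19aeca7, 374d51e, 5e9b903, b01c9ae} — 5 commits.

5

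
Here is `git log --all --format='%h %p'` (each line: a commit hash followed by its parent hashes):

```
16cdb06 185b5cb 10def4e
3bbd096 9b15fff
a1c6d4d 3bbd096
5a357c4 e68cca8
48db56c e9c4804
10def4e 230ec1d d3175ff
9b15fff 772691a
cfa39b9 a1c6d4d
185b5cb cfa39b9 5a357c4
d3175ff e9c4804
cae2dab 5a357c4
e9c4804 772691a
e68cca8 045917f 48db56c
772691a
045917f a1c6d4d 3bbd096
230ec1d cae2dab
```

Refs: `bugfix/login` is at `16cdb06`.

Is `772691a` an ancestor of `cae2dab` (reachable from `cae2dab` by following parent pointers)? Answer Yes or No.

Yes

Ancestors of cae2dab (commits reachable by following parents): {045917f, 3bbd096, 48db56c, 5a357c4, 772691a, 9b15fff, a1c6d4d, cae2dab, e68cca8, e9c4804}.
772691a is in that set, so it is an ancestor of cae2dab.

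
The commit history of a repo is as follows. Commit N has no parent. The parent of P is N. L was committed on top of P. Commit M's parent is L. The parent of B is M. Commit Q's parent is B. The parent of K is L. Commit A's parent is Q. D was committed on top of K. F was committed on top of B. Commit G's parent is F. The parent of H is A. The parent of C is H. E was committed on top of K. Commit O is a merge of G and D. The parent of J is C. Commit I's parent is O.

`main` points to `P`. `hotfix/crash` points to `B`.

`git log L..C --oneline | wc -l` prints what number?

6

Reachable from C: {A, B, C, H, L, M, N, P, Q}.
Reachable from L: {L, N, P}.
In C's history but not L's: {A, B, C, H, M, Q} — 6 commits.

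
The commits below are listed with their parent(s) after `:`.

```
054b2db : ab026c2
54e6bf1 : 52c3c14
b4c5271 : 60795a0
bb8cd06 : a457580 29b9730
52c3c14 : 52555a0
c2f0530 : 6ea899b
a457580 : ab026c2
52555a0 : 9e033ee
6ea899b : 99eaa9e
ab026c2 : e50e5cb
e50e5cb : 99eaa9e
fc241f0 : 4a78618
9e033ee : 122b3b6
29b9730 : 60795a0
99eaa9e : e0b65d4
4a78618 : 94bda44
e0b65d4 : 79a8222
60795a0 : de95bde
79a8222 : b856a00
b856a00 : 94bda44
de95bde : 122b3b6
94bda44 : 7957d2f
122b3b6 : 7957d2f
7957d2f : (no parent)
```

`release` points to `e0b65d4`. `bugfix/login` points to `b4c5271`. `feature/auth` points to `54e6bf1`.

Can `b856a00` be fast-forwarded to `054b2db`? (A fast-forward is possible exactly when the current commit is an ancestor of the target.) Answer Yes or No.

Yes

A fast-forward from b856a00 to 054b2db is possible iff b856a00 is an ancestor of 054b2db.
Ancestors of 054b2db: {054b2db, 7957d2f, 79a8222, 94bda44, 99eaa9e, ab026c2, b856a00, e0b65d4, e50e5cb}.
b856a00 is among them, so fast-forward is possible.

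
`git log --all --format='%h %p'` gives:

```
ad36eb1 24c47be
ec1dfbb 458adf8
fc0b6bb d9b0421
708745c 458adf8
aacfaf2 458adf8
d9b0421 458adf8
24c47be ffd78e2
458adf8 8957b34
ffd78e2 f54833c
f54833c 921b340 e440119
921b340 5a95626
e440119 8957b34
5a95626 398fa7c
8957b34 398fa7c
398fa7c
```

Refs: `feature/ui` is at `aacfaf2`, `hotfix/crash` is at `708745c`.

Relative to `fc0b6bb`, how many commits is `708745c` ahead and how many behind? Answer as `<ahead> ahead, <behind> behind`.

Reachable from 708745c: {398fa7c, 458adf8, 708745c, 8957b34}.
Reachable from fc0b6bb: {398fa7c, 458adf8, 8957b34, d9b0421, fc0b6bb}.
Only in 708745c's history (ahead): {708745c} — 1.
Only in fc0b6bb's history (behind): {d9b0421, fc0b6bb} — 2.

1 ahead, 2 behind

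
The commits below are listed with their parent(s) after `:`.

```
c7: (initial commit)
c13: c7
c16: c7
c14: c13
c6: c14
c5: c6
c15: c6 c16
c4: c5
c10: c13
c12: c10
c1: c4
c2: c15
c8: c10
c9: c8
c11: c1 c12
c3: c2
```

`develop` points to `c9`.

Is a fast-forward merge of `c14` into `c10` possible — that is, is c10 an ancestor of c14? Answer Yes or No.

A fast-forward from c10 to c14 is possible iff c10 is an ancestor of c14.
Ancestors of c14: {c13, c14, c7}.
c10 is not among them, so fast-forward is not possible.

No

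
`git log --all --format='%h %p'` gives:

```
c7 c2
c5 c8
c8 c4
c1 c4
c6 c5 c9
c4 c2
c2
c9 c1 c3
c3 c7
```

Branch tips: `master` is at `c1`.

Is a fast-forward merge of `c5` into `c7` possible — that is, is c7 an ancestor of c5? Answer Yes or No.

A fast-forward from c7 to c5 is possible iff c7 is an ancestor of c5.
Ancestors of c5: {c2, c4, c5, c8}.
c7 is not among them, so fast-forward is not possible.

No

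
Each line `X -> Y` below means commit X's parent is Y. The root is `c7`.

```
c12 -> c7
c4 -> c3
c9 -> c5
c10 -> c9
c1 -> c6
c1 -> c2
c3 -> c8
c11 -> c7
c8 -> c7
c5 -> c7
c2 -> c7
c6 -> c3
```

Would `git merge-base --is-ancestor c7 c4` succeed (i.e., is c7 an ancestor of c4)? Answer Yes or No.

Ancestors of c4 (commits reachable by following parents): {c3, c4, c7, c8}.
c7 is in that set, so it is an ancestor of c4.

Yes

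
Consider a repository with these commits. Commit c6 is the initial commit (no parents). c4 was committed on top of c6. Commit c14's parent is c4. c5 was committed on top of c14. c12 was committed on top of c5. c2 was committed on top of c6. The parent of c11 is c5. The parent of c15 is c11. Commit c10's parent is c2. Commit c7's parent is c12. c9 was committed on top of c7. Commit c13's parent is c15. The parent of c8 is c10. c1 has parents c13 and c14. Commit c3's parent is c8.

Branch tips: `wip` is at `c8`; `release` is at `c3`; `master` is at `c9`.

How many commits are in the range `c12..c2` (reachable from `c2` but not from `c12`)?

Reachable from c2: {c2, c6}.
Reachable from c12: {c12, c14, c4, c5, c6}.
In c2's history but not c12's: {c2} — 1 commit.

1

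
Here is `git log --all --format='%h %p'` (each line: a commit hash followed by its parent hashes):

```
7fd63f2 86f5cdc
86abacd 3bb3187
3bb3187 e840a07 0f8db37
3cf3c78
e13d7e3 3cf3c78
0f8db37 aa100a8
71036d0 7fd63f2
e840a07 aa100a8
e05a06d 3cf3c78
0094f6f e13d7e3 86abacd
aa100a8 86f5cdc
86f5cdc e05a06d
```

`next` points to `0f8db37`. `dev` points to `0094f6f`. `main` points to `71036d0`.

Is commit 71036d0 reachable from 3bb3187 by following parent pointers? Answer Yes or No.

Ancestors of 3bb3187: {0f8db37, 3bb3187, 3cf3c78, 86f5cdc, aa100a8, e05a06d, e840a07}.
71036d0 is not in that set, so it is not an ancestor of 3bb3187.

No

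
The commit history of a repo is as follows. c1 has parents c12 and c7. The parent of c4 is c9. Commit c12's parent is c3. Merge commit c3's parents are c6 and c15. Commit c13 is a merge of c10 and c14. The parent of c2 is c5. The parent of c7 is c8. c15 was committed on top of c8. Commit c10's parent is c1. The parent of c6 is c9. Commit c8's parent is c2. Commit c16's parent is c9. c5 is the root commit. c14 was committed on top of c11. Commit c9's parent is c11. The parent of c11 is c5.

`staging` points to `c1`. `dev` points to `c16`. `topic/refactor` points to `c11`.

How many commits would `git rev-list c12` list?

9

Walking parent pointers from c12: reachable set = {c11, c12, c15, c2, c3, c5, c6, c8, c9}.
That is 9 commits.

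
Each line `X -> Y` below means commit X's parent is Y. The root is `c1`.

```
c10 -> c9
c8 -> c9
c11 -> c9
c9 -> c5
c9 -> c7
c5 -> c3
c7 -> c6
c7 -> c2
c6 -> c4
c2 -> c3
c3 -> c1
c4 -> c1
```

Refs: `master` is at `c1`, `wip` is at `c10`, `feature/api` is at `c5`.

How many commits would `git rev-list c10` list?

9

Walking parent pointers from c10: reachable set = {c1, c10, c2, c3, c4, c5, c6, c7, c9}.
That is 9 commits.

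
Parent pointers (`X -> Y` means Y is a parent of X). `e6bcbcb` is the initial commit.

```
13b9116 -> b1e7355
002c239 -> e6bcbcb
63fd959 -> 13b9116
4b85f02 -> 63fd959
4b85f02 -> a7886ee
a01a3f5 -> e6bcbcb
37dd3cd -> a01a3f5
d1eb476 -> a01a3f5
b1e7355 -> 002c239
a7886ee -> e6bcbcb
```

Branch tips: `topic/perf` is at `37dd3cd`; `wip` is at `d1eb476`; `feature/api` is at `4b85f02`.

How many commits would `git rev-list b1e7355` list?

3

Walking parent pointers from b1e7355: reachable set = {002c239, b1e7355, e6bcbcb}.
That is 3 commits.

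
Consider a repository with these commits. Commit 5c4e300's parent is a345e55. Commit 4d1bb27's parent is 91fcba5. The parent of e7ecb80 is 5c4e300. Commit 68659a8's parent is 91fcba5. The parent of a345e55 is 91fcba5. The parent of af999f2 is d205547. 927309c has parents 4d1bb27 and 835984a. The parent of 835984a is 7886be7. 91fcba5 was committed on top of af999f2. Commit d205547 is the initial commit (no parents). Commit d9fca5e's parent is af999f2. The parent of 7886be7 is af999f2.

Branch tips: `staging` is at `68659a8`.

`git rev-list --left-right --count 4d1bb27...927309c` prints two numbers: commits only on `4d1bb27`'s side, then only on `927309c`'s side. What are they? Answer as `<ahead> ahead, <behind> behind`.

0 ahead, 3 behind

Reachable from 4d1bb27: {4d1bb27, 91fcba5, af999f2, d205547}.
Reachable from 927309c: {4d1bb27, 7886be7, 835984a, 91fcba5, 927309c, af999f2, d205547}.
Only in 4d1bb27's history (ahead): {} — 0.
Only in 927309c's history (behind): {7886be7, 835984a, 927309c} — 3.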